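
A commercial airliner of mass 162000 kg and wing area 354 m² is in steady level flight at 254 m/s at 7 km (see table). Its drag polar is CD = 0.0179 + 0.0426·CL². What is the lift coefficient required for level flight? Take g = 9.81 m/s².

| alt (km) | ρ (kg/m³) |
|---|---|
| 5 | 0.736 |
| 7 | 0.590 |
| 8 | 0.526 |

At 7 km, from the table: ρ = 0.590 kg/m³.
Weight W = mg = 162000 × 9.81 = 1.5892×10^6 N; in level flight L = W.
Dynamic pressure q = 0.5 × 0.59 × 254² = 19030 Pa.
Required CL = L/(qS) = 1.5892×10^6/(19030·354) = 0.2359.

CL = 0.236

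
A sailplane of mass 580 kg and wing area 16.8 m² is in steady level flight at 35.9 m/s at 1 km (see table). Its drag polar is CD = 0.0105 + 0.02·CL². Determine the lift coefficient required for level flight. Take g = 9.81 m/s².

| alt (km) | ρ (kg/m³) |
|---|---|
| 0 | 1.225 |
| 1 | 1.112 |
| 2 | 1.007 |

CL = 0.473

At 1 km, from the table: ρ = 1.112 kg/m³.
Weight W = mg = 580 × 9.81 = 5689.8 N; in level flight L = W.
q = ½ρv² = ½ × 1.112 × 35.9² = 716.6 Pa.
Required CL = L/(qS) = 5689.8/(716.6·16.8) = 0.4726.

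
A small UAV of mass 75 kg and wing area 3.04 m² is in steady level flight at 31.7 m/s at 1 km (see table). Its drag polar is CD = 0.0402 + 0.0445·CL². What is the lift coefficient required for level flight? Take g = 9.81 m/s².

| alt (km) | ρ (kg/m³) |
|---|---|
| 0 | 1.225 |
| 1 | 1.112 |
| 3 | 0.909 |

CL = 0.433

At 1 km, from the table: ρ = 1.112 kg/m³.
Weight W = mg = 75 × 9.81 = 735.75 N; in level flight L = W.
Dynamic pressure q = 0.5 × 1.112 × 31.7² = 558.7 Pa.
Required CL = L/(qS) = 735.75/(558.7·3.04) = 0.4332.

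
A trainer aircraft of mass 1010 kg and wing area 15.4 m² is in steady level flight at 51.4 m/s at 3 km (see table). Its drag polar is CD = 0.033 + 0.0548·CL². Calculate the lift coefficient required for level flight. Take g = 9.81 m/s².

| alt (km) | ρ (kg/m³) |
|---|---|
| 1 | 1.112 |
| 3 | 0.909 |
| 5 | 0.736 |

CL = 0.536

At 3 km, from the table: ρ = 0.909 kg/m³.
Weight W = mg = 1010 × 9.81 = 9908.1 N; in level flight L = W.
Dynamic pressure q = 0.5 × 0.909 × 51.4² = 1201 Pa.
Required CL = L/(qS) = 9908.1/(1201·15.4) = 0.5358.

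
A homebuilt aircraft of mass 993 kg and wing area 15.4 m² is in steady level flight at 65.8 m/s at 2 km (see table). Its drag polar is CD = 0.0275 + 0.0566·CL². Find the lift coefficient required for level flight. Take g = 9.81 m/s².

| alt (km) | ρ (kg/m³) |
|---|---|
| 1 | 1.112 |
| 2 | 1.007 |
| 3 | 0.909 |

At 2 km, from the table: ρ = 1.007 kg/m³.
In steady level flight, lift balances weight: W = mg = 993 × 9.81 = 9741.3 N.
Dynamic pressure q = 0.5 × 1.007 × 65.8² = 2180 Pa.
CL = 2W/(ρv²S) = 2×9741.3/(1.007×65.8²×15.4) = 0.2902.

CL = 0.29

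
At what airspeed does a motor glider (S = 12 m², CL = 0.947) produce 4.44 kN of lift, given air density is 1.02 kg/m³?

v = 27.7 m/s

L = ½ρv²S·CL ⇒ v = √(2L/(ρ·S·CL))
v = √(2 × 4440 / (1.02 × 12 × 0.947)) = √766.1 = 27.7 m/s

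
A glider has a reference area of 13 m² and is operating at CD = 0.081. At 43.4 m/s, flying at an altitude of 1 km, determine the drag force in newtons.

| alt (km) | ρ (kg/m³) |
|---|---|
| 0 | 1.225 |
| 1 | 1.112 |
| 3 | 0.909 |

At 1 km, from the table: ρ = 1.112 kg/m³.
Dynamic pressure q = ½ρv² = ½ × 1.112 × 43.4² = 1047 Pa.
D = q·S·CD = 1047 × 13 × 0.081 = 1100 N

D = 1100 N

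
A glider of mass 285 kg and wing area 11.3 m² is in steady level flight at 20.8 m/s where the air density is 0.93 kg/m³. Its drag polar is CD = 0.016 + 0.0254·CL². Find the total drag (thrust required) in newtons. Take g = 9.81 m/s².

D = 124 N

In steady level flight, lift balances weight: W = mg = 285 × 9.81 = 2795.9 N.
q = ½ρv² = ½ × 0.93 × 20.8² = 201.2 Pa.
CL = W/(q·S) = 2795.9 / (201.2 × 11.3) = 1.23.
CD = 0.016 + 0.0254 × 1.23² = 0.05442.
D = q·S·CD = 201.2 × 11.3 × 0.05442 = 123.7 N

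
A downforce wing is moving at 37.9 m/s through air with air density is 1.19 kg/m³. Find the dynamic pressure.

q = 855 Pa

q = ½ρv² = ½ × 1.19 × 37.9² = 855 Pa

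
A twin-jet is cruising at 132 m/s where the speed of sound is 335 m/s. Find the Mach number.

M = 0.394

M = v/a = 132 / 335 = 0.394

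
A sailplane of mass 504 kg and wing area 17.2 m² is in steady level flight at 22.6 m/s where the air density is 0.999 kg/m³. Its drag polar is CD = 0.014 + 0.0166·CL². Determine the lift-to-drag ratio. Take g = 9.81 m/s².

Weight W = mg = 504 × 9.81 = 4944.2 N; in level flight L = W.
q = ½ρv² = ½ × 0.999 × 22.6² = 255.1 Pa.
CL = W/(q·S) = 4944.2 / (255.1 × 17.2) = 1.127.
CD = 0.014 + 0.0166 × 1.127² = 0.03507.
L/D = CL/CD = 1.127 / 0.03507 = 32.1

L/D = 32.1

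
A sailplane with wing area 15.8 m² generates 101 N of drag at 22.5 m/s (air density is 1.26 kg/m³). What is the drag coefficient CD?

From D = ½ρv²S·CD, rearranging gives CD = 2D/(ρv²S).
CD = 2 × 101 / (1.26 × 22.5² × 15.8) = 0.02

CD = 0.02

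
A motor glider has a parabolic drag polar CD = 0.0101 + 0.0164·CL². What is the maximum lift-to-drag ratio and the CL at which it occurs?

For CD = CD0 + K·CL², (L/D)max occurs at CL* = √(CD0/K) and equals 1/(2√(K·CD0)).
(L/D)max = 1/(2√(0.0164 × 0.0101)) = 1/(2 × 0.01287) = 38.8
CL* = √(0.0101/0.0164) = 0.785

(L/D)max = 38.8, at CL = 0.785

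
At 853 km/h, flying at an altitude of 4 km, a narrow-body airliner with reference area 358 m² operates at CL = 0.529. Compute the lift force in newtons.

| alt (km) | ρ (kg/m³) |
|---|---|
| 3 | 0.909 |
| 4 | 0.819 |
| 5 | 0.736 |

At 4 km, from the table: ρ = 0.819 kg/m³.
Convert speed: v = 853 km/h ÷ 3.6 = 236.9 m/s.
Dynamic pressure q = ½ρv² = ½ × 0.819 × 236.9² = 22990 Pa.
L = q·S·CL = 22990 × 358 × 0.529 = 4.35×10^6 N ≈ 4350 kN

L = 4.35×10^6 N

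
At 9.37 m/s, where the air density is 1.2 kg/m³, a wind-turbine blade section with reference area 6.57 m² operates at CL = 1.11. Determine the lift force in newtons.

L = 384 N

L = ½ρv²S·CL = ½ × 1.2 × 9.37² × 6.57 × 1.11 = 384 N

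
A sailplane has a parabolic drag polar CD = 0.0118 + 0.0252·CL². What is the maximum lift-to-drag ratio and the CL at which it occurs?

For CD = CD0 + K·CL², (L/D)max occurs at CL* = √(CD0/K) and equals 1/(2√(K·CD0)).
(L/D)max = 1/(2√(0.0252 × 0.0118)) = 1/(2 × 0.01724) = 29
CL* = √(0.0118/0.0252) = 0.684

(L/D)max = 29, at CL = 0.684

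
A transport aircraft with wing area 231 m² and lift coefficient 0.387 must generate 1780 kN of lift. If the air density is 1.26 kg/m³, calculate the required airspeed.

L = ½ρv²S·CL ⇒ v = √(2L/(ρ·S·CL))
v = √(2 × 1.78×10^6 / (1.26 × 231 × 0.387)) = √31610 = 178 m/s

v = 178 m/s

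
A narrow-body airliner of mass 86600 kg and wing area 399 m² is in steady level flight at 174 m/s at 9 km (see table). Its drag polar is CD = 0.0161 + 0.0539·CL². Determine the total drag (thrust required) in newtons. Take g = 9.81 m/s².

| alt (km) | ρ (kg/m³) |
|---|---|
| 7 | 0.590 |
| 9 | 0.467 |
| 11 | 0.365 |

At 9 km, from the table: ρ = 0.467 kg/m³.
Level flight ⇒ L = W = m·g = 86600 × 9.81 = 8.4955×10^5 N.
q = ½ρv² = ½ × 0.467 × 174² = 7069 Pa.
CL = W/(q·S) = 8.4955×10^5 / (7069 × 399) = 0.3012.
CD = 0.0161 + 0.0539 × 0.3012² = 0.02099.
D = q·S·CD = 7069 × 399 × 0.02099 = 59200 N

D = 59200 N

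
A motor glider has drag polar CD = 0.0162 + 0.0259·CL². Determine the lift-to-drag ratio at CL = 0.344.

L/D = 17.9

CD = 0.0162 + 0.0259 × 0.344² = 0.01926
L/D = CL/CD = 0.344 / 0.01926 = 17.9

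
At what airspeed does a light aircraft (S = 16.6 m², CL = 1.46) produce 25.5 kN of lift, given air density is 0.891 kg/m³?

L = ½ρv²S·CL ⇒ v = √(2L/(ρ·S·CL))
v = √(2 × 25500 / (0.891 × 16.6 × 1.46)) = √2362 = 48.6 m/s

v = 48.6 m/s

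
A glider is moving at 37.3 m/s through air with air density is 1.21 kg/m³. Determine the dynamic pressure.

q = 842 Pa

q = ½ρv² = ½ × 1.21 × 37.3² = 842 Pa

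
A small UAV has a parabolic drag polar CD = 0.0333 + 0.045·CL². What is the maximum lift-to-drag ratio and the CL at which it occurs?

For CD = CD0 + K·CL², (L/D)max occurs at CL* = √(CD0/K) and equals 1/(2√(K·CD0)).
(L/D)max = 1/(2√(0.045 × 0.0333)) = 1/(2 × 0.03871) = 12.9
CL* = √(0.0333/0.045) = 0.86

(L/D)max = 12.9, at CL = 0.86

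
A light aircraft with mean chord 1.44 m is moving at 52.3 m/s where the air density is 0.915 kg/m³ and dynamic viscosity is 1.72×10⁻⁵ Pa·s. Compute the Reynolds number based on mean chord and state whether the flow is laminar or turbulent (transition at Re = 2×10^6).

Re = 4.01×10^6 (turbulent)

Re = ρ·v·c/μ = 0.915 × 52.3 × 1.44 / (1.72×10⁻⁵) = 4.01×10^6
Since 4.01×10^6 > 2×10^6, the flow is turbulent.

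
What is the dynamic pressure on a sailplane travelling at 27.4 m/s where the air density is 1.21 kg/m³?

q = ½ρv² = ½ × 1.21 × 27.4² = 454 Pa

q = 454 Pa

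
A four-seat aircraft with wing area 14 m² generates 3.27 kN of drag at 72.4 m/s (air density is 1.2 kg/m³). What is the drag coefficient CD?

CD = 0.0743

From D = ½ρv²S·CD, rearranging gives CD = 2D/(ρv²S).
CD = 2 × 3270 / (1.2 × 72.4² × 14) = 0.0743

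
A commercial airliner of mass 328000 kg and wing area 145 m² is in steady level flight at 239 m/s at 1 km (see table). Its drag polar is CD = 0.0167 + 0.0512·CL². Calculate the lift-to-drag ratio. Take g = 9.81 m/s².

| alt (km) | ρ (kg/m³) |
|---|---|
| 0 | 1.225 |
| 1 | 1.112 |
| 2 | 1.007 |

L/D = 16.8

At 1 km, from the table: ρ = 1.112 kg/m³.
In steady level flight, lift balances weight: W = mg = 328000 × 9.81 = 3.2177×10^6 N.
Dynamic pressure q = 0.5 × 1.112 × 239² = 31760 Pa.
CL = W/(q·S) = 3.2177×10^6 / (31760 × 145) = 0.6987.
CD = 0.0167 + 0.0512 × 0.6987² = 0.0417.
L/D = CL/CD = 0.6987 / 0.0417 = 16.8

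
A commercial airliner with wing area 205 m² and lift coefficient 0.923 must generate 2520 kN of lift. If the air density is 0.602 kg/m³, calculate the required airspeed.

L = ½ρv²S·CL ⇒ v = √(2L/(ρ·S·CL))
v = √(2 × 2.52×10^6 / (0.602 × 205 × 0.923)) = √44250 = 210 m/s

v = 210 m/s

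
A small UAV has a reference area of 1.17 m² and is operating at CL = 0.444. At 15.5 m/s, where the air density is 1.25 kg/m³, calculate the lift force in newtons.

L = 78 N

L = ½ρv²S·CL = ½ × 1.25 × 15.5² × 1.17 × 0.444 = 78 N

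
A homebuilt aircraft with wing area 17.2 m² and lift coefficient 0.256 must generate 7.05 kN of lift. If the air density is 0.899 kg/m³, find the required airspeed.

v = 59.7 m/s

L = ½ρv²S·CL ⇒ v = √(2L/(ρ·S·CL))
v = √(2 × 7050 / (0.899 × 17.2 × 0.256)) = √3562 = 59.7 m/s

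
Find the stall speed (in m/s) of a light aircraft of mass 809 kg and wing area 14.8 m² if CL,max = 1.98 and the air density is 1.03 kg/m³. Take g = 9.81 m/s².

V_stall = 22.9 m/s

At stall, lift equals weight: L = W = m·g = 809 × 9.81 = 7936 N.
V_stall = √(2W/(ρ·S·CL,max)) = √(2 × 7936 / (1.03 × 14.8 × 1.98))
V_stall = √525.9 = 22.9 m/s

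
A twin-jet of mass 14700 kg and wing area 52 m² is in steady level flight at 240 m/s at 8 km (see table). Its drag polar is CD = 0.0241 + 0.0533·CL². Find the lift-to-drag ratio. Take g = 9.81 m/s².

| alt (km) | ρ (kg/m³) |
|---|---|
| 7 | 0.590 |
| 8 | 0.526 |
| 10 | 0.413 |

At 8 km, from the table: ρ = 0.526 kg/m³.
Weight W = mg = 14700 × 9.81 = 1.4421×10^5 N; in level flight L = W.
Dynamic pressure q = 0.5 × 0.526 × 240² = 15150 Pa.
CL = W/(q·S) = 1.4421×10^5 / (15150 × 52) = 0.1831.
CD = 0.0241 + 0.0533 × 0.1831² = 0.02589.
L/D = CL/CD = 0.1831 / 0.02589 = 7.07

L/D = 7.07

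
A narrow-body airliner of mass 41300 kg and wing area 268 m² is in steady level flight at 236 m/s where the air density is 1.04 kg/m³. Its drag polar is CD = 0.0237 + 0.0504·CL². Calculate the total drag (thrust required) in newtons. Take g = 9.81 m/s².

In steady level flight, lift balances weight: W = mg = 41300 × 9.81 = 4.0515×10^5 N.
q = ½ρv² = ½ × 1.04 × 236² = 28960 Pa.
Required CL = L/(qS) = 4.0515×10^5/(28960·268) = 0.0522.
CD = 0.0237 + 0.0504 × 0.0522² = 0.02384.
D = q·S·CD = 28960 × 268 × 0.02384 = 1.85×10^5 N

D = 1.85×10^5 N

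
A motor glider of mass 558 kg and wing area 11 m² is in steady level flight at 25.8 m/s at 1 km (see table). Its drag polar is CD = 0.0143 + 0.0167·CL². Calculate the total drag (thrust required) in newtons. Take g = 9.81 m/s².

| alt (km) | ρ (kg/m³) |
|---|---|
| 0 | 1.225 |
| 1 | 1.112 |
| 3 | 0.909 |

D = 181 N

At 1 km, from the table: ρ = 1.112 kg/m³.
Level flight ⇒ L = W = m·g = 558 × 9.81 = 5474 N.
Dynamic pressure q = 0.5 × 1.112 × 25.8² = 370.1 Pa.
CL = 2W/(ρv²S) = 2×5474/(1.112×25.8²×11) = 1.345.
CD = 0.0143 + 0.0167 × 1.345² = 0.04449.
D = q·S·CD = 370.1 × 11 × 0.04449 = 181.1 N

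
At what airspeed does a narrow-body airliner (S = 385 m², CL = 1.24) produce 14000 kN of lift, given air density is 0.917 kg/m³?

v = 253 m/s

L = ½ρv²S·CL ⇒ v = √(2L/(ρ·S·CL))
v = √(2 × 1.4×10^7 / (0.917 × 385 × 1.24)) = √63960 = 253 m/s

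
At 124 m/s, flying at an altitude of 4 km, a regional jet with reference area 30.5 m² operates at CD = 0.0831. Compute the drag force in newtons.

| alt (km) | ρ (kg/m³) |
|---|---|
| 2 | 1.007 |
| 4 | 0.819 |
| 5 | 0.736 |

At 4 km, from the table: ρ = 0.819 kg/m³.
D = ½ρv²S·CD = ½ × 0.819 × 124² × 30.5 × 0.0831 = 16000 N ≈ 16 kN

D = 16000 N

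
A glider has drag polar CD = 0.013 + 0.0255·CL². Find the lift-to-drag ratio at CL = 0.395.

L/D = 23.3

CD = 0.013 + 0.0255 × 0.395² = 0.01698
L/D = CL/CD = 0.395 / 0.01698 = 23.3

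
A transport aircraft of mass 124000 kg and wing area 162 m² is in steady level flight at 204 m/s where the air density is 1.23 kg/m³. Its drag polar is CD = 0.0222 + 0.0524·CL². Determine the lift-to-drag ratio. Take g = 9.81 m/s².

L/D = 11

In steady level flight, lift balances weight: W = mg = 124000 × 9.81 = 1.2164×10^6 N.
q = ½ρv² = ½ × 1.23 × 204² = 25590 Pa.
CL = W/(q·S) = 1.2164×10^6 / (25590 × 162) = 0.2934.
CD = 0.0222 + 0.0524 × 0.2934² = 0.02671.
L/D = CL/CD = 0.2934 / 0.02671 = 11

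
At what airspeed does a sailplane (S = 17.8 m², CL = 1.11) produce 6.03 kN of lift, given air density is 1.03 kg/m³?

L = ½ρv²S·CL ⇒ v = √(2L/(ρ·S·CL))
v = √(2 × 6030 / (1.03 × 17.8 × 1.11)) = √592.6 = 24.3 m/s

v = 24.3 m/s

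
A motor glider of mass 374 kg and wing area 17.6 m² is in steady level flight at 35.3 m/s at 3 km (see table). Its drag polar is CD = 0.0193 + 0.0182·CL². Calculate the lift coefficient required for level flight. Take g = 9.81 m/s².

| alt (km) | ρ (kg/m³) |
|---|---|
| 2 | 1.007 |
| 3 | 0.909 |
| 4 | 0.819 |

At 3 km, from the table: ρ = 0.909 kg/m³.
Level flight ⇒ L = W = m·g = 374 × 9.81 = 3668.9 N.
Dynamic pressure q = 0.5 × 0.909 × 35.3² = 566.3 Pa.
Required CL = L/(qS) = 3668.9/(566.3·17.6) = 0.3681.

CL = 0.368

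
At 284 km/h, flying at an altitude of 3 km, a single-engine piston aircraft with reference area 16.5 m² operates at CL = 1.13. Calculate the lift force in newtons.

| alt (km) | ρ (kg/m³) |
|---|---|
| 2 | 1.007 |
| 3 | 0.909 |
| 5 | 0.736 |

At 3 km, from the table: ρ = 0.909 kg/m³.
Convert speed: v = 284 km/h ÷ 3.6 = 78.89 m/s.
Dynamic pressure q = ½ρv² = ½ × 0.909 × 78.89² = 2829 Pa.
L = q·S·CL = 2829 × 16.5 × 1.13 = 52700 N ≈ 52.7 kN

L = 52700 N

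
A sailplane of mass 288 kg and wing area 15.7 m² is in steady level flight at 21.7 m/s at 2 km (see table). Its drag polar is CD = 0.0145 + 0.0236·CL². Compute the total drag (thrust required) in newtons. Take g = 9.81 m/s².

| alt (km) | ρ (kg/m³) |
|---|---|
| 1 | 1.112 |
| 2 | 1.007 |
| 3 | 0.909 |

D = 105 N

At 2 km, from the table: ρ = 1.007 kg/m³.
Level flight ⇒ L = W = m·g = 288 × 9.81 = 2825.3 N.
Dynamic pressure q = 0.5 × 1.007 × 21.7² = 237.1 Pa.
Required CL = L/(qS) = 2825.3/(237.1·15.7) = 0.759.
CD = 0.0145 + 0.0236 × 0.759² = 0.0281.
D = q·S·CD = 237.1 × 15.7 × 0.0281 = 104.6 N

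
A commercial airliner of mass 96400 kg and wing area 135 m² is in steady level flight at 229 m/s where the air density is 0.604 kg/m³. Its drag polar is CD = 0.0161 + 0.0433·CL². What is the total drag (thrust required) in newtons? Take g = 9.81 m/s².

D = 52500 N

Weight W = mg = 96400 × 9.81 = 9.4568×10^5 N; in level flight L = W.
q = ½ρv² = ½ × 0.604 × 229² = 15840 Pa.
CL = W/(q·S) = 9.4568×10^5 / (15840 × 135) = 0.4423.
CD = 0.0161 + 0.0433 × 0.4423² = 0.02457.
D = q·S·CD = 15840 × 135 × 0.02457 = 52530 N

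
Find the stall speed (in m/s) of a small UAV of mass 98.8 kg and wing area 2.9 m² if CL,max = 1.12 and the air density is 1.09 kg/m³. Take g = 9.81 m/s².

V_stall = 23.4 m/s

At stall, lift equals weight: L = W = m·g = 98.8 × 9.81 = 969.2 N.
From L = ½ρV²S·CL,max = W: V_stall = √(2W/(ρSCL,max)) = √(2·969.2/(1.09·2.9·1.12))
V_stall = √547.5 = 23.4 m/s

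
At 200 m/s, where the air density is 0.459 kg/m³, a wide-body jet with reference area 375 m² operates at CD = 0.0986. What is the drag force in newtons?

D = 3.39×10^5 N

Dynamic pressure q = ½ρv² = ½ × 0.459 × 200² = 9180 Pa.
D = q·S·CD = 9180 × 375 × 0.0986 = 3.39×10^5 N ≈ 339 kN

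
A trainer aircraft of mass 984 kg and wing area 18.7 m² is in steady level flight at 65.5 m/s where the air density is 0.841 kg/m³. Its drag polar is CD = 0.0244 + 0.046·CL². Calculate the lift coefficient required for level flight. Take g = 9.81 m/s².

Weight W = mg = 984 × 9.81 = 9653 N; in level flight L = W.
q = ½ρv² = ½ × 0.841 × 65.5² = 1804 Pa.
CL = W/(q·S) = 9653 / (1804 × 18.7) = 0.2861.

CL = 0.286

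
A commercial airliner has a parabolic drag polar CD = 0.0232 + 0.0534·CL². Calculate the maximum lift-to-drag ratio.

For CD = CD0 + K·CL², (L/D)max occurs at CL* = √(CD0/K) and equals 1/(2√(K·CD0)).
(L/D)max = 1/(2√(0.0534 × 0.0232)) = 1/(2 × 0.0352) = 14.2

(L/D)max = 14.2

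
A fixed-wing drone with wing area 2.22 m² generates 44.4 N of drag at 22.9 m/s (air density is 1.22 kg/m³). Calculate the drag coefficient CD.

CD = 0.0625

From D = ½ρv²S·CD, rearranging gives CD = 2D/(ρv²S).
CD = 2 × 44.4 / (1.22 × 22.9² × 2.22) = 0.0625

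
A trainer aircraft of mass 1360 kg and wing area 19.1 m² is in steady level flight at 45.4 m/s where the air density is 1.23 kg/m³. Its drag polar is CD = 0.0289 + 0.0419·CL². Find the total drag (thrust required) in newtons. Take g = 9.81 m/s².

D = 1010 N

Weight W = mg = 1360 × 9.81 = 13342 N; in level flight L = W.
Dynamic pressure q = 0.5 × 1.23 × 45.4² = 1268 Pa.
CL = W/(q·S) = 13342 / (1268 × 19.1) = 0.551.
CD = 0.0289 + 0.0419 × 0.551² = 0.04162.
D = q·S·CD = 1268 × 19.1 × 0.04162 = 1008 N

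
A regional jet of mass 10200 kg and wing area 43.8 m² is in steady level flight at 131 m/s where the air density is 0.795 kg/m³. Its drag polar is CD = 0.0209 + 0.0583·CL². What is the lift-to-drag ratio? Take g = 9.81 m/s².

In steady level flight, lift balances weight: W = mg = 10200 × 9.81 = 1.0006×10^5 N.
Dynamic pressure q = 0.5 × 0.795 × 131² = 6821 Pa.
CL = 2W/(ρv²S) = 2×1.0006×10^5/(0.795×131²×43.8) = 0.3349.
CD = 0.0209 + 0.0583 × 0.3349² = 0.02744.
L/D = CL/CD = 0.3349 / 0.02744 = 12.2

L/D = 12.2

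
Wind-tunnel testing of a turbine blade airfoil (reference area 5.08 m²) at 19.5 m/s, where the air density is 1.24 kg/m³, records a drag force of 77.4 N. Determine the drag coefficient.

CD = 0.0646

From D = ½ρv²S·CD, rearranging gives CD = 2D/(ρv²S).
CD = 2 × 77.4 / (1.24 × 19.5² × 5.08) = 0.0646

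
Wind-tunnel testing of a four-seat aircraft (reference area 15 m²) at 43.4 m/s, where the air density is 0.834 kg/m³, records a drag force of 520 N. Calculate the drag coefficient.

CD = 0.0441

From D = ½ρv²S·CD, rearranging gives CD = 2D/(ρv²S).
CD = 2 × 520 / (0.834 × 43.4² × 15) = 0.0441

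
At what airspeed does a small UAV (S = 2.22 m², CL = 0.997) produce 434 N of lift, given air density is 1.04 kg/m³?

L = ½ρv²S·CL ⇒ v = √(2L/(ρ·S·CL))
v = √(2 × 434 / (1.04 × 2.22 × 0.997)) = √377.1 = 19.4 m/s

v = 19.4 m/s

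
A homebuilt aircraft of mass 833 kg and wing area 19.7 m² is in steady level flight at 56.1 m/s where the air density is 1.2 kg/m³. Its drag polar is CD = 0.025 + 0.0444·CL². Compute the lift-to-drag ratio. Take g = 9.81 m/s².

Weight W = mg = 833 × 9.81 = 8171.7 N; in level flight L = W.
q = ½ρv² = ½ × 1.2 × 56.1² = 1888 Pa.
Required CL = L/(qS) = 8171.7/(1888·19.7) = 0.2197.
CD = 0.025 + 0.0444 × 0.2197² = 0.02714.
L/D = CL/CD = 0.2197 / 0.02714 = 8.09

L/D = 8.09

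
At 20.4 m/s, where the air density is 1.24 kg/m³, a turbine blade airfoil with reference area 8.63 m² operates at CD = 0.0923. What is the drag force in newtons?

D = 206 N

D = ½ρv²S·CD = ½ × 1.24 × 20.4² × 8.63 × 0.0923 = 206 N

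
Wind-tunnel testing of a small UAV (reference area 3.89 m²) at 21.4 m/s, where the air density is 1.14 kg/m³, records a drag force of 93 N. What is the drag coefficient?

CD = 0.0916

From D = ½ρv²S·CD, rearranging gives CD = 2D/(ρv²S).
CD = 2 × 93 / (1.14 × 21.4² × 3.89) = 0.0916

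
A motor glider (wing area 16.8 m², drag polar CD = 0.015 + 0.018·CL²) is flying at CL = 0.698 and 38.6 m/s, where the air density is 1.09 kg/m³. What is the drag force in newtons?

D = 324 N

CD = 0.015 + 0.018 × 0.698² = 0.02377
D = ½ρv²S·CD = ½ × 1.09 × 38.6² × 16.8 × 0.02377 = 324 N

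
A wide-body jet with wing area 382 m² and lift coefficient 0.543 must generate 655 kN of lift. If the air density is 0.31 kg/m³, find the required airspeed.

v = 143 m/s

L = ½ρv²S·CL ⇒ v = √(2L/(ρ·S·CL))
v = √(2 × 6.55×10^5 / (0.31 × 382 × 0.543)) = √20370 = 143 m/s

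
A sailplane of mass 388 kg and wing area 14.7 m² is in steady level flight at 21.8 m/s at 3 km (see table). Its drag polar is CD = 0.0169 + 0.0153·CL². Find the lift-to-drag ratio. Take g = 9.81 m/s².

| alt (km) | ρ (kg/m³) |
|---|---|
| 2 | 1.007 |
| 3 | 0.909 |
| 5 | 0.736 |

At 3 km, from the table: ρ = 0.909 kg/m³.
In steady level flight, lift balances weight: W = mg = 388 × 9.81 = 3806.3 N.
q = ½ρv² = ½ × 0.909 × 21.8² = 216 Pa.
Required CL = L/(qS) = 3806.3/(216·14.7) = 1.199.
CD = 0.0169 + 0.0153 × 1.199² = 0.03889.
L/D = CL/CD = 1.199 / 0.03889 = 30.8

L/D = 30.8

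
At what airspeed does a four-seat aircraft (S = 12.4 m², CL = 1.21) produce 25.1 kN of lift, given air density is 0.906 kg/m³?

L = ½ρv²S·CL ⇒ v = √(2L/(ρ·S·CL))
v = √(2 × 25100 / (0.906 × 12.4 × 1.21)) = √3693 = 60.8 m/s

v = 60.8 m/s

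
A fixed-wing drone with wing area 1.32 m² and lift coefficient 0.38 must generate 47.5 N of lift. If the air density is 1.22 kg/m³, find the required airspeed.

L = ½ρv²S·CL ⇒ v = √(2L/(ρ·S·CL))
v = √(2 × 47.5 / (1.22 × 1.32 × 0.38)) = √155.2 = 12.5 m/s

v = 12.5 m/s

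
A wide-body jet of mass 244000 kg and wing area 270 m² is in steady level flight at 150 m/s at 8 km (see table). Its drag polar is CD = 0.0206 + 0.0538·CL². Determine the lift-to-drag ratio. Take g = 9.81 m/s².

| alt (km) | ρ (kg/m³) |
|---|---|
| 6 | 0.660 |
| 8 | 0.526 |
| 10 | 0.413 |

At 8 km, from the table: ρ = 0.526 kg/m³.
Weight W = mg = 244000 × 9.81 = 2.3936×10^6 N; in level flight L = W.
Dynamic pressure q = 0.5 × 0.526 × 150² = 5918 Pa.
CL = 2W/(ρv²S) = 2×2.3936×10^6/(0.526×150²×270) = 1.498.
CD = 0.0206 + 0.0538 × 1.498² = 0.1414.
L/D = CL/CD = 1.498 / 0.1414 = 10.6

L/D = 10.6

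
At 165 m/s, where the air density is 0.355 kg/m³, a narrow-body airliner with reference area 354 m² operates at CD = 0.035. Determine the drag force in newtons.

D = 59900 N

D = ½ρv²S·CD = ½ × 0.355 × 165² × 354 × 0.035 = 59900 N ≈ 59.9 kN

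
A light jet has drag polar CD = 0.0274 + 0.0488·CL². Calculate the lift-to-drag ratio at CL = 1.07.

L/D = 12.8

CD = 0.0274 + 0.0488 × 1.07² = 0.08327
L/D = CL/CD = 1.07 / 0.08327 = 12.8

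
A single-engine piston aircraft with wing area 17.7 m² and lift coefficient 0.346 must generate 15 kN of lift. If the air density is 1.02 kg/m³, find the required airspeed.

L = ½ρv²S·CL ⇒ v = √(2L/(ρ·S·CL))
v = √(2 × 15000 / (1.02 × 17.7 × 0.346)) = √4803 = 69.3 m/s

v = 69.3 m/s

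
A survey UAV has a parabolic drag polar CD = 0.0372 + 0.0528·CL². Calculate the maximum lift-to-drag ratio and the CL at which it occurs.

For CD = CD0 + K·CL², (L/D)max occurs at CL* = √(CD0/K) and equals 1/(2√(K·CD0)).
(L/D)max = 1/(2√(0.0528 × 0.0372)) = 1/(2 × 0.04432) = 11.3
CL* = √(0.0372/0.0528) = 0.839

(L/D)max = 11.3, at CL = 0.839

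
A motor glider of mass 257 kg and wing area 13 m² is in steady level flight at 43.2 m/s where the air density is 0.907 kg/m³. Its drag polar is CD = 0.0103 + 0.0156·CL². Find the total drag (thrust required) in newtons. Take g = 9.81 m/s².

D = 122 N

Weight W = mg = 257 × 9.81 = 2521.2 N; in level flight L = W.
Dynamic pressure q = 0.5 × 0.907 × 43.2² = 846.3 Pa.
Required CL = L/(qS) = 2521.2/(846.3·13) = 0.2291.
CD = 0.0103 + 0.0156 × 0.2291² = 0.01112.
D = q·S·CD = 846.3 × 13 × 0.01112 = 122.3 N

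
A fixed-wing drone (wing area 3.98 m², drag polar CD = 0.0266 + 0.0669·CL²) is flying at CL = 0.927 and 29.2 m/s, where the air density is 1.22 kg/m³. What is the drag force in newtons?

D = 174 N

CD = 0.0266 + 0.0669 × 0.927² = 0.08409
D = ½ρv²S·CD = ½ × 1.22 × 29.2² × 3.98 × 0.08409 = 174 N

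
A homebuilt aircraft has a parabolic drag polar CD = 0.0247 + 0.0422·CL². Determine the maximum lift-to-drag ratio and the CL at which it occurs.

(L/D)max = 15.5, at CL = 0.765

For CD = CD0 + K·CL², (L/D)max occurs at CL* = √(CD0/K) and equals 1/(2√(K·CD0)).
(L/D)max = 1/(2√(0.0422 × 0.0247)) = 1/(2 × 0.03229) = 15.5
CL* = √(0.0247/0.0422) = 0.765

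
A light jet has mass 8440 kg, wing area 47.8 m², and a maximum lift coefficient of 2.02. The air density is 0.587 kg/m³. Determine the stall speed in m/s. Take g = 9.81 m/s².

Stall occurs when L = W at CL,max. W = mg = 8440 × 9.81 = 82800 N.
V_stall = √(2W/(ρ·S·CL,max)) = √(2 × 82800 / (0.587 × 47.8 × 2.02))
V_stall = √2922 = 54.1 m/s

V_stall = 54.1 m/s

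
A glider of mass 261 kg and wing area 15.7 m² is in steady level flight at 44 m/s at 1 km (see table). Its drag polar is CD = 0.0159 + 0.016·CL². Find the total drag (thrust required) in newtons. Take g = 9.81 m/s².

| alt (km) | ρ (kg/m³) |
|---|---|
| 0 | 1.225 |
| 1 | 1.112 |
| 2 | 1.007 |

At 1 km, from the table: ρ = 1.112 kg/m³.
Weight W = mg = 261 × 9.81 = 2560.4 N; in level flight L = W.
q = ½ρv² = ½ × 1.112 × 44² = 1076 Pa.
CL = W/(q·S) = 2560.4 / (1076 × 15.7) = 0.1515.
CD = 0.0159 + 0.016 × 0.1515² = 0.01627.
D = q·S·CD = 1076 × 15.7 × 0.01627 = 274.9 N

D = 275 N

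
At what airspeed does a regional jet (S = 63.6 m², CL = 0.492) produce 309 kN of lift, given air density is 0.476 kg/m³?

L = ½ρv²S·CL ⇒ v = √(2L/(ρ·S·CL))
v = √(2 × 3.09×10^5 / (0.476 × 63.6 × 0.492)) = √41490 = 204 m/s

v = 204 m/s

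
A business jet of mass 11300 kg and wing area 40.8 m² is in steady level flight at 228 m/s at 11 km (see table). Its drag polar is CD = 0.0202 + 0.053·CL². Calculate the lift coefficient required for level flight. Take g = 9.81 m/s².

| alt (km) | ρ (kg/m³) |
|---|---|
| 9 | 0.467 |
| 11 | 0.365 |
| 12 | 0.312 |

CL = 0.286

At 11 km, from the table: ρ = 0.365 kg/m³.
Weight W = mg = 11300 × 9.81 = 1.1085×10^5 N; in level flight L = W.
q = ½ρv² = ½ × 0.365 × 228² = 9487 Pa.
CL = W/(q·S) = 1.1085×10^5 / (9487 × 40.8) = 0.2864.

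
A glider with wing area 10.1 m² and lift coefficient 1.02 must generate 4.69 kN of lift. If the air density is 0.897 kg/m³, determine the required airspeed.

L = ½ρv²S·CL ⇒ v = √(2L/(ρ·S·CL))
v = √(2 × 4690 / (0.897 × 10.1 × 1.02)) = √1015 = 31.9 m/s

v = 31.9 m/s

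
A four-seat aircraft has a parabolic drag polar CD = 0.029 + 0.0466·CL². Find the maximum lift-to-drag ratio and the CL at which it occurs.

(L/D)max = 13.6, at CL = 0.789

For CD = CD0 + K·CL², (L/D)max occurs at CL* = √(CD0/K) and equals 1/(2√(K·CD0)).
(L/D)max = 1/(2√(0.0466 × 0.029)) = 1/(2 × 0.03676) = 13.6
CL* = √(0.029/0.0466) = 0.789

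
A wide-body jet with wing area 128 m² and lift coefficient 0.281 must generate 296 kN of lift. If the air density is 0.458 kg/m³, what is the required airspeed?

L = ½ρv²S·CL ⇒ v = √(2L/(ρ·S·CL))
v = √(2 × 2.96×10^5 / (0.458 × 128 × 0.281)) = √35940 = 190 m/s

v = 190 m/s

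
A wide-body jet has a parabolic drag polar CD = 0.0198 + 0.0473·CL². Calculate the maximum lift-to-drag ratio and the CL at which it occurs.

For CD = CD0 + K·CL², (L/D)max occurs at CL* = √(CD0/K) and equals 1/(2√(K·CD0)).
(L/D)max = 1/(2√(0.0473 × 0.0198)) = 1/(2 × 0.0306) = 16.3
CL* = √(0.0198/0.0473) = 0.647

(L/D)max = 16.3, at CL = 0.647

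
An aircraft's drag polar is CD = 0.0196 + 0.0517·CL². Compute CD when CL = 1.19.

CD = 0.0928

CD = 0.0196 + 0.0517 × 1.19² = 0.0196 + 0.07321 = 0.0928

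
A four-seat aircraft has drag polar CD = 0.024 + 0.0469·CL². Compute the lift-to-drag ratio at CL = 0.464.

L/D = 13.6

CD = 0.024 + 0.0469 × 0.464² = 0.0341
L/D = CL/CD = 0.464 / 0.0341 = 13.6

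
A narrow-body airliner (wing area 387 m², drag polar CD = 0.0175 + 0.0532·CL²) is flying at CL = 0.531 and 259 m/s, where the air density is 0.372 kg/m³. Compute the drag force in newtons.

D = 1.57×10^5 N

CD = 0.0175 + 0.0532 × 0.531² = 0.0325
D = ½ρv²S·CD = ½ × 0.372 × 259² × 387 × 0.0325 = 1.57×10^5 N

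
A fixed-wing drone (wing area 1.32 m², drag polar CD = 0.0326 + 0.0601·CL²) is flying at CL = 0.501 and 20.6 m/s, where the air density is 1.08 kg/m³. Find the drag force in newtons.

D = 14.4 N

CD = 0.0326 + 0.0601 × 0.501² = 0.04769
D = ½ρv²S·CD = ½ × 1.08 × 20.6² × 1.32 × 0.04769 = 14.4 N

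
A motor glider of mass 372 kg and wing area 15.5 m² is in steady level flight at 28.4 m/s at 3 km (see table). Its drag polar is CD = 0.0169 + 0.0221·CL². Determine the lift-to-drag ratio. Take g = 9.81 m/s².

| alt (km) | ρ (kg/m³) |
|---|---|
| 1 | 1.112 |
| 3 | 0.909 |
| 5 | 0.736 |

L/D = 24.7

At 3 km, from the table: ρ = 0.909 kg/m³.
In steady level flight, lift balances weight: W = mg = 372 × 9.81 = 3649.3 N.
Dynamic pressure q = 0.5 × 0.909 × 28.4² = 366.6 Pa.
CL = 2W/(ρv²S) = 2×3649.3/(0.909×28.4²×15.5) = 0.6423.
CD = 0.0169 + 0.0221 × 0.6423² = 0.02602.
L/D = CL/CD = 0.6423 / 0.02602 = 24.7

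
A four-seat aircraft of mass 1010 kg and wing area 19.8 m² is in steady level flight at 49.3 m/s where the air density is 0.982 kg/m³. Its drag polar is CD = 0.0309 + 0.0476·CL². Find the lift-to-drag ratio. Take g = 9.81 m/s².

Level flight ⇒ L = W = m·g = 1010 × 9.81 = 9908.1 N.
q = ½ρv² = ½ × 0.982 × 49.3² = 1193 Pa.
CL = W/(q·S) = 9908.1 / (1193 × 19.8) = 0.4193.
CD = 0.0309 + 0.0476 × 0.4193² = 0.03927.
L/D = CL/CD = 0.4193 / 0.03927 = 10.7

L/D = 10.7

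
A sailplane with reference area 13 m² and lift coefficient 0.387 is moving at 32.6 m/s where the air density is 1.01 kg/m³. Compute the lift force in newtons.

L = 2700 N

Dynamic pressure q = ½ρv² = ½ × 1.01 × 32.6² = 536.7 Pa.
L = q·S·CL = 536.7 × 13 × 0.387 = 2700 N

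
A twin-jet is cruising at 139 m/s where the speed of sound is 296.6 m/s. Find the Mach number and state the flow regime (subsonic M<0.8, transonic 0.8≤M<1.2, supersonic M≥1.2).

M = v/a = 139 / 296.6 = 0.469
M = 0.469 → subsonic.

M = 0.469 (subsonic)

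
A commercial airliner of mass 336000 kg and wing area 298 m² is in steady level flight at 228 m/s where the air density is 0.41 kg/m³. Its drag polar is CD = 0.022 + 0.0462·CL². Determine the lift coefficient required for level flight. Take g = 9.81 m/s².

CL = 1.04

Level flight ⇒ L = W = m·g = 336000 × 9.81 = 3.2962×10^6 N.
q = ½ρv² = ½ × 0.41 × 228² = 10660 Pa.
CL = W/(q·S) = 3.2962×10^6 / (10660 × 298) = 1.038.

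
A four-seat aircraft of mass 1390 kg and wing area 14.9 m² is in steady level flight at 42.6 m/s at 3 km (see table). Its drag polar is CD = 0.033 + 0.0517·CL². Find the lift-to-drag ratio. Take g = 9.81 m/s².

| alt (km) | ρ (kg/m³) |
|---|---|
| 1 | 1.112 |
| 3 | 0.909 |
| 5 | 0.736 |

At 3 km, from the table: ρ = 0.909 kg/m³.
Level flight ⇒ L = W = m·g = 1390 × 9.81 = 13636 N.
q = ½ρv² = ½ × 0.909 × 42.6² = 824.8 Pa.
CL = W/(q·S) = 13636 / (824.8 × 14.9) = 1.11.
CD = 0.033 + 0.0517 × 1.11² = 0.09665.
L/D = CL/CD = 1.11 / 0.09665 = 11.5

L/D = 11.5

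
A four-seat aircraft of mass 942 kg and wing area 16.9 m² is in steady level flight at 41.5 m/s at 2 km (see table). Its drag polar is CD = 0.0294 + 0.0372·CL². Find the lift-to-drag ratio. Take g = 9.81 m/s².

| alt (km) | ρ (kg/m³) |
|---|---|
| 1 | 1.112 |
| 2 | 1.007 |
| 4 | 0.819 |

At 2 km, from the table: ρ = 1.007 kg/m³.
In steady level flight, lift balances weight: W = mg = 942 × 9.81 = 9241 N.
Dynamic pressure q = 0.5 × 1.007 × 41.5² = 867.2 Pa.
CL = 2W/(ρv²S) = 2×9241/(1.007×41.5²×16.9) = 0.6306.
CD = 0.0294 + 0.0372 × 0.6306² = 0.04419.
L/D = CL/CD = 0.6306 / 0.04419 = 14.3

L/D = 14.3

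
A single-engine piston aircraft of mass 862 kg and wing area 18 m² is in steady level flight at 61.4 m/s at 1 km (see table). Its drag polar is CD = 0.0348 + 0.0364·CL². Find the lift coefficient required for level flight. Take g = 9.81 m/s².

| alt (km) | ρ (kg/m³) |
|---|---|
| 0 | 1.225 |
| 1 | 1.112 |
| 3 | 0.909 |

CL = 0.224

At 1 km, from the table: ρ = 1.112 kg/m³.
Weight W = mg = 862 × 9.81 = 8456.2 N; in level flight L = W.
q = ½ρv² = ½ × 1.112 × 61.4² = 2096 Pa.
CL = 2W/(ρv²S) = 2×8456.2/(1.112×61.4²×18) = 0.2241.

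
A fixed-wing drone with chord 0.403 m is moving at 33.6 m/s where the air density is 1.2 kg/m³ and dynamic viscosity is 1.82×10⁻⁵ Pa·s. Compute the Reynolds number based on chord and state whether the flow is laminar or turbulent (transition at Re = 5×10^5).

Re = ρ·v·c/μ = 1.2 × 33.6 × 0.403 / (1.82×10⁻⁵) = 8.93×10^5
Since 8.93×10^5 > 5×10^5, the flow is turbulent.

Re = 8.93×10^5 (turbulent)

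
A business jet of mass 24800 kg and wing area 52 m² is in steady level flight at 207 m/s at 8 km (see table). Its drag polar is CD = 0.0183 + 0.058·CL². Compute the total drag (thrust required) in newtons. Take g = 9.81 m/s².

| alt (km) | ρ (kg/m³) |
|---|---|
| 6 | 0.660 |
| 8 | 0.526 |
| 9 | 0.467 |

D = 16600 N

At 8 km, from the table: ρ = 0.526 kg/m³.
In steady level flight, lift balances weight: W = mg = 24800 × 9.81 = 2.4329×10^5 N.
q = ½ρv² = ½ × 0.526 × 207² = 11270 Pa.
Required CL = L/(qS) = 2.4329×10^5/(11270·52) = 0.4152.
CD = 0.0183 + 0.058 × 0.4152² = 0.0283.
D = q·S·CD = 11270 × 52 × 0.0283 = 16580 N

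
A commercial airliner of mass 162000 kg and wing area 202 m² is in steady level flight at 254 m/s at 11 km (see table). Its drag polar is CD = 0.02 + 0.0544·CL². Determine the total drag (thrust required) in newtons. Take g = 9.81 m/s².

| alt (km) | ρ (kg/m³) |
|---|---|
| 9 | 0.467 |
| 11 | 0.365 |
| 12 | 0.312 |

D = 1.05×10^5 N

At 11 km, from the table: ρ = 0.365 kg/m³.
Level flight ⇒ L = W = m·g = 162000 × 9.81 = 1.5892×10^6 N.
q = ½ρv² = ½ × 0.365 × 254² = 11770 Pa.
CL = W/(q·S) = 1.5892×10^6 / (11770 × 202) = 0.6682.
CD = 0.02 + 0.0544 × 0.6682² = 0.04429.
D = q·S·CD = 11770 × 202 × 0.04429 = 1.053×10^5 N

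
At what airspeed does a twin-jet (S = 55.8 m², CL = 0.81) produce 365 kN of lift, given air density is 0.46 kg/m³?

L = ½ρv²S·CL ⇒ v = √(2L/(ρ·S·CL))
v = √(2 × 3.65×10^5 / (0.46 × 55.8 × 0.81)) = √35110 = 187 m/s

v = 187 m/s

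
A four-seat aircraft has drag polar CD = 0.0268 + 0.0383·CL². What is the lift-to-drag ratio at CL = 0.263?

CD = 0.0268 + 0.0383 × 0.263² = 0.02945
L/D = CL/CD = 0.263 / 0.02945 = 8.93

L/D = 8.93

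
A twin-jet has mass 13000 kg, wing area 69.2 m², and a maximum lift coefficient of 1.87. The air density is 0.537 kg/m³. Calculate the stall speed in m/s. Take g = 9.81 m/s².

V_stall = 60.6 m/s

At stall, lift equals weight: L = W = m·g = 13000 × 9.81 = 1.275×10^5 N.
From L = ½ρV²S·CL,max = W: V_stall = √(2W/(ρSCL,max)) = √(2·1.275×10^5/(0.537·69.2·1.87))
V_stall = √3670 = 60.6 m/s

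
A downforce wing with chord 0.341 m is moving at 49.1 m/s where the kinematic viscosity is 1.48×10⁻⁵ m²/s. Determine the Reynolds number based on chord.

Re = v·c/ν = 49.1 × 0.341 / (1.48×10⁻⁵) = 1.13×10^6

Re = 1.13×10^6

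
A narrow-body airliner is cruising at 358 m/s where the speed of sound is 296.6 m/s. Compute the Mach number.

M = v/a = 358 / 296.6 = 1.21

M = 1.21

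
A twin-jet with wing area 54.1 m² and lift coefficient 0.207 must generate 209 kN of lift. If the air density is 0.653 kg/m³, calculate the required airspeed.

v = 239 m/s

L = ½ρv²S·CL ⇒ v = √(2L/(ρ·S·CL))
v = √(2 × 2.09×10^5 / (0.653 × 54.1 × 0.207)) = √57160 = 239 m/s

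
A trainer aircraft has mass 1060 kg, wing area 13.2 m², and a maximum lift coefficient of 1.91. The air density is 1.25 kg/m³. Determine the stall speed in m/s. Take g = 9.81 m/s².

Weight W = mg = 1060 × 9.81 = 10400 N.
From L = ½ρV²S·CL,max = W: V_stall = √(2W/(ρSCL,max)) = √(2·10400/(1.25·13.2·1.91))
V_stall = √659.9 = 25.7 m/s

V_stall = 25.7 m/s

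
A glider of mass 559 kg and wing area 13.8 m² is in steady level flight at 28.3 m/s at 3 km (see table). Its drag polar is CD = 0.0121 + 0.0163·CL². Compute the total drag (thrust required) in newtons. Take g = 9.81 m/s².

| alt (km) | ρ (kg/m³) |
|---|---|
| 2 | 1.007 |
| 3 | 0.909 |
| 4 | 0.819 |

At 3 km, from the table: ρ = 0.909 kg/m³.
In steady level flight, lift balances weight: W = mg = 559 × 9.81 = 5483.8 N.
Dynamic pressure q = 0.5 × 0.909 × 28.3² = 364 Pa.
CL = 2W/(ρv²S) = 2×5483.8/(0.909×28.3²×13.8) = 1.092.
CD = 0.0121 + 0.0163 × 1.092² = 0.03153.
D = q·S·CD = 364 × 13.8 × 0.03153 = 158.4 N

D = 158 N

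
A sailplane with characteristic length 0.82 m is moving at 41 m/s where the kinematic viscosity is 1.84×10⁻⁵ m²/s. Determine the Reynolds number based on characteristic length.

Re = v·c/ν = 41 × 0.82 / (1.84×10⁻⁵) = 1.83×10^6

Re = 1.83×10^6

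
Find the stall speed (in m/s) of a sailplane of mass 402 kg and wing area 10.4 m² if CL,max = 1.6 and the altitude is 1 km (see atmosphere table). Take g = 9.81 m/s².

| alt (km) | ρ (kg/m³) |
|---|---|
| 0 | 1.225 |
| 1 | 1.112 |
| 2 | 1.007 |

V_stall = 20.6 m/s

At 1 km, from the table: ρ = 1.112 kg/m³.
Weight W = mg = 402 × 9.81 = 3944 N.
From L = ½ρV²S·CL,max = W: V_stall = √(2W/(ρSCL,max)) = √(2·3944/(1.112·10.4·1.6))
V_stall = √426.3 = 20.6 m/s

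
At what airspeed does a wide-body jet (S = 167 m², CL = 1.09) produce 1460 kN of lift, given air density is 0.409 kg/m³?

L = ½ρv²S·CL ⇒ v = √(2L/(ρ·S·CL))
v = √(2 × 1.46×10^6 / (0.409 × 167 × 1.09)) = √39220 = 198 m/s

v = 198 m/s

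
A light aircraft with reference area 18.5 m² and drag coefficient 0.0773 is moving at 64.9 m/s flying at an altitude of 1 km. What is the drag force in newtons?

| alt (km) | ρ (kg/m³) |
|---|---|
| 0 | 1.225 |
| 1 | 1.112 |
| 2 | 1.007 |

D = 3350 N

At 1 km, from the table: ρ = 1.112 kg/m³.
Dynamic pressure q = ½ρv² = ½ × 1.112 × 64.9² = 2342 Pa.
D = q·S·CD = 2342 × 18.5 × 0.0773 = 3350 N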